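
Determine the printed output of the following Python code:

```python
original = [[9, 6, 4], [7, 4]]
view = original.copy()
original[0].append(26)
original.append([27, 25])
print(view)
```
[[9, 6, 4, 26], [7, 4]]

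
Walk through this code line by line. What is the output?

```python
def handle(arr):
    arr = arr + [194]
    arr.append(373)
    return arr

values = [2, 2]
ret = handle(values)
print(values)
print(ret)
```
[2, 2]
[2, 2, 194, 373]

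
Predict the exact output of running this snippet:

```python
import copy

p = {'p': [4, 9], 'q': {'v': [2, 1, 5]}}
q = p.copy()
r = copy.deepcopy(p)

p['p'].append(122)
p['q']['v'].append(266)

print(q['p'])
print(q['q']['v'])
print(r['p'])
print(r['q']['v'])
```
[4, 9, 122]
[2, 1, 5, 266]
[4, 9]
[2, 1, 5]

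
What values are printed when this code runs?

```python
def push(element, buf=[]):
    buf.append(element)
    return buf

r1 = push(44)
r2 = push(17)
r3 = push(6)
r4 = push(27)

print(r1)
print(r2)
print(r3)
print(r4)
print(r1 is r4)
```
[44, 17, 6, 27]
[44, 17, 6, 27]
[44, 17, 6, 27]
[44, 17, 6, 27]
True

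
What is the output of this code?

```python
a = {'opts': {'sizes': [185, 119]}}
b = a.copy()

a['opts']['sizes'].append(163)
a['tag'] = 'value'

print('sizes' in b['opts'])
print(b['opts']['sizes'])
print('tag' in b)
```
True
[185, 119, 163]
False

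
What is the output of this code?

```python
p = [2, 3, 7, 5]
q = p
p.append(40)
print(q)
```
[2, 3, 7, 5, 40]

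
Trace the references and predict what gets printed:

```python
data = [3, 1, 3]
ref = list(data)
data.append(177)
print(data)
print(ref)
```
[3, 1, 3, 177]
[3, 1, 3]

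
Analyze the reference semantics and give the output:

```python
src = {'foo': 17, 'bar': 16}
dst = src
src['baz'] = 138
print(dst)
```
{'foo': 17, 'bar': 16, 'baz': 138}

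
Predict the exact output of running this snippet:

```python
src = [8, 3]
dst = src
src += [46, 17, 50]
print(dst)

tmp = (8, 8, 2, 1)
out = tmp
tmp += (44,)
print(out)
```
[8, 3, 46, 17, 50]
(8, 8, 2, 1)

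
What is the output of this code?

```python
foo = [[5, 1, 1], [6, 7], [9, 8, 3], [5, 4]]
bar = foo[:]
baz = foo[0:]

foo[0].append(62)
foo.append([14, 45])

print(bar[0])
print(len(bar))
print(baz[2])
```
[5, 1, 1, 62]
4
[9, 8, 3]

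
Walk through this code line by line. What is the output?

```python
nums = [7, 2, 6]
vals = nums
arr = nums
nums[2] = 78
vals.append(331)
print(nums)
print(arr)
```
[7, 2, 78, 331]
[7, 2, 78, 331]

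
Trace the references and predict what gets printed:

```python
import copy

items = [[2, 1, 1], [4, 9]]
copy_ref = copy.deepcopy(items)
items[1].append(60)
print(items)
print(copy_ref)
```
[[2, 1, 1], [4, 9, 60]]
[[2, 1, 1], [4, 9]]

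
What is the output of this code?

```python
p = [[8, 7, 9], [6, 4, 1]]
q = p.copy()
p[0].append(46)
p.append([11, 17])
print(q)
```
[[8, 7, 9, 46], [6, 4, 1]]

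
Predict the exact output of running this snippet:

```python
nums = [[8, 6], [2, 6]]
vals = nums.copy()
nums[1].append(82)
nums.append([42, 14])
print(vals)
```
[[8, 6], [2, 6, 82]]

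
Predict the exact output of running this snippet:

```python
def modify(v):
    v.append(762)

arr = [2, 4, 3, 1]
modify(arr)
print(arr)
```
[2, 4, 3, 1, 762]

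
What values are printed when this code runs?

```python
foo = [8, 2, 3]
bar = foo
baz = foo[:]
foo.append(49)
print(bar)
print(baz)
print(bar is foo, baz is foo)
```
[8, 2, 3, 49]
[8, 2, 3]
True False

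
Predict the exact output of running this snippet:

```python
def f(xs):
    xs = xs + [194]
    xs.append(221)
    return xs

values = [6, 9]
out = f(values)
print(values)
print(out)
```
[6, 9]
[6, 9, 194, 221]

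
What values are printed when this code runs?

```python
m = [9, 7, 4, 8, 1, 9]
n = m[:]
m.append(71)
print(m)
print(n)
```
[9, 7, 4, 8, 1, 9, 71]
[9, 7, 4, 8, 1, 9]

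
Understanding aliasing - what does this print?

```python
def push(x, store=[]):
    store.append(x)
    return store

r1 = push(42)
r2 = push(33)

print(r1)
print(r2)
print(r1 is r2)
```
[42, 33]
[42, 33]
True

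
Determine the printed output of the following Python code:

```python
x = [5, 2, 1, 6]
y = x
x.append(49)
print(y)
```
[5, 2, 1, 6, 49]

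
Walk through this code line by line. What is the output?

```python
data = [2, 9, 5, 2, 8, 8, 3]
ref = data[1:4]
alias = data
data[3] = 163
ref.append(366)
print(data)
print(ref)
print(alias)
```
[2, 9, 5, 163, 8, 8, 3]
[9, 5, 2, 366]
[2, 9, 5, 163, 8, 8, 3]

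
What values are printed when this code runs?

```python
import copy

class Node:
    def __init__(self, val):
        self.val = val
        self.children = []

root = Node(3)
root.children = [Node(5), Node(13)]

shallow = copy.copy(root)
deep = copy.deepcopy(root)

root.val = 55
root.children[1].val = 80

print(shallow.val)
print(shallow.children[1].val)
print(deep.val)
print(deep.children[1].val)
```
3
80
3
13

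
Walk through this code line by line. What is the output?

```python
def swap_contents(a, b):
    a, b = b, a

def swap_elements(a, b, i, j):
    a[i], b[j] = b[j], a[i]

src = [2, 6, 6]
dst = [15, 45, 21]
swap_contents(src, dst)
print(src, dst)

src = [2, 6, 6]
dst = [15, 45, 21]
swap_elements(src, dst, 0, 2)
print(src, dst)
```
[2, 6, 6] [15, 45, 21]
[21, 6, 6] [15, 45, 2]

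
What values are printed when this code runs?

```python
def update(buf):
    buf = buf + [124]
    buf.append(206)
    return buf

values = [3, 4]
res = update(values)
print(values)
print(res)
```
[3, 4]
[3, 4, 124, 206]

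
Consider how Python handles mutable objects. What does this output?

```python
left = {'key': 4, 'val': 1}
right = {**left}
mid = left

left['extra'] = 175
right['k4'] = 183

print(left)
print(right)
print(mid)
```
{'key': 4, 'val': 1, 'extra': 175}
{'key': 4, 'val': 1, 'k4': 183}
{'key': 4, 'val': 1, 'extra': 175}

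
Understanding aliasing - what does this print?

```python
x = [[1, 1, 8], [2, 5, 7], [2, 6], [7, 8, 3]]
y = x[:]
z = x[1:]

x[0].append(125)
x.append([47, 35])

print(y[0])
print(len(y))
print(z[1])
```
[1, 1, 8, 125]
4
[2, 6]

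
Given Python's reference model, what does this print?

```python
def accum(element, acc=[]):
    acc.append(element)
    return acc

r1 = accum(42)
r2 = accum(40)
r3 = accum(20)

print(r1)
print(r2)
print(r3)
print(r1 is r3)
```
[42, 40, 20]
[42, 40, 20]
[42, 40, 20]
True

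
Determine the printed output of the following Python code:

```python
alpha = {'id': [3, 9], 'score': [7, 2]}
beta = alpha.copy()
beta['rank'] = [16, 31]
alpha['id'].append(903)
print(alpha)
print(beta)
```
{'id': [3, 9, 903], 'score': [7, 2]}
{'id': [3, 9, 903], 'score': [7, 2], 'rank': [16, 31]}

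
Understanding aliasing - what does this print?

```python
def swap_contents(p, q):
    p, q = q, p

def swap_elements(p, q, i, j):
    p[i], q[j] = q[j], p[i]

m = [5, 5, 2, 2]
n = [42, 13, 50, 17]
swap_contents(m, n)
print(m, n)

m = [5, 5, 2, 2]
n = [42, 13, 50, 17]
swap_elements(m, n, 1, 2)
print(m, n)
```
[5, 5, 2, 2] [42, 13, 50, 17]
[5, 50, 2, 2] [42, 13, 5, 17]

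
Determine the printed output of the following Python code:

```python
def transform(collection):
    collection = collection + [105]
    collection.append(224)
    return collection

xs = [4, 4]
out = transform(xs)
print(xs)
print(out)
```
[4, 4]
[4, 4, 105, 224]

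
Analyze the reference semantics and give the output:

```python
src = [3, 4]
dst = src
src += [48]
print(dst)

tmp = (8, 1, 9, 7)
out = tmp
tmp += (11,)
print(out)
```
[3, 4, 48]
(8, 1, 9, 7)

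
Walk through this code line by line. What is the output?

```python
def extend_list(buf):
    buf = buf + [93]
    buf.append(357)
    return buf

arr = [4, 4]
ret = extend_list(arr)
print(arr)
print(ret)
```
[4, 4]
[4, 4, 93, 357]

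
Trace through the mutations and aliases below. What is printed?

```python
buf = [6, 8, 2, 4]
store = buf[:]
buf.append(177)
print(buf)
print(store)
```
[6, 8, 2, 4, 177]
[6, 8, 2, 4]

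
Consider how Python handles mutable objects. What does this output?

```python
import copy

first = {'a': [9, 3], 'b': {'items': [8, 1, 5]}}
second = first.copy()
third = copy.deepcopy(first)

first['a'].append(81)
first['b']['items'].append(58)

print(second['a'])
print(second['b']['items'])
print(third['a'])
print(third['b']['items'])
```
[9, 3, 81]
[8, 1, 5, 58]
[9, 3]
[8, 1, 5]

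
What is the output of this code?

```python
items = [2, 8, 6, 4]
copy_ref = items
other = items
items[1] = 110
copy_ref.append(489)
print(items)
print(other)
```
[2, 110, 6, 4, 489]
[2, 110, 6, 4, 489]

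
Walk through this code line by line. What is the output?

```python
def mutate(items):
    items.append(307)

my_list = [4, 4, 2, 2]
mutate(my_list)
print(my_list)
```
[4, 4, 2, 2, 307]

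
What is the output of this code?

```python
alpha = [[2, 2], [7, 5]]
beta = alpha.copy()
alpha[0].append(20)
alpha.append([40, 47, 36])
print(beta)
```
[[2, 2, 20], [7, 5]]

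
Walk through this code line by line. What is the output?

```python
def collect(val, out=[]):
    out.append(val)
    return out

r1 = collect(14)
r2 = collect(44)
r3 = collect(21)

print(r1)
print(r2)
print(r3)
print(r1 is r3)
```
[14, 44, 21]
[14, 44, 21]
[14, 44, 21]
True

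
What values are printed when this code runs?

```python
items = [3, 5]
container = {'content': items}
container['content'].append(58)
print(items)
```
[3, 5, 58]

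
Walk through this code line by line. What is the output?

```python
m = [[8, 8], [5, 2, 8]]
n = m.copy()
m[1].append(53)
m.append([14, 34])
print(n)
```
[[8, 8], [5, 2, 8, 53]]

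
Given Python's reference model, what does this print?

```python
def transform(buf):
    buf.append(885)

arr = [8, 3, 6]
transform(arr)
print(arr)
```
[8, 3, 6, 885]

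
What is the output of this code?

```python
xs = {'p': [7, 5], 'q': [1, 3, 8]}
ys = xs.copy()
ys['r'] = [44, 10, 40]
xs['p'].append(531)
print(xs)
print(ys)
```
{'p': [7, 5, 531], 'q': [1, 3, 8]}
{'p': [7, 5, 531], 'q': [1, 3, 8], 'r': [44, 10, 40]}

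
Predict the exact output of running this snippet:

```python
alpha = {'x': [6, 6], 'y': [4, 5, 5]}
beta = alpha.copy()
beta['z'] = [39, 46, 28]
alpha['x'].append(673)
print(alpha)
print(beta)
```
{'x': [6, 6, 673], 'y': [4, 5, 5]}
{'x': [6, 6, 673], 'y': [4, 5, 5], 'z': [39, 46, 28]}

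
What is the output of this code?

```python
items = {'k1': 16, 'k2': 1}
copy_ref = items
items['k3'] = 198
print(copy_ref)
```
{'k1': 16, 'k2': 1, 'k3': 198}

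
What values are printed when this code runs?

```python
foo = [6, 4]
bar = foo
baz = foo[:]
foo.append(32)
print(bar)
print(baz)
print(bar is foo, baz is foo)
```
[6, 4, 32]
[6, 4]
True False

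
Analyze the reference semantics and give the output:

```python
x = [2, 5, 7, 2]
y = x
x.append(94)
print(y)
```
[2, 5, 7, 2, 94]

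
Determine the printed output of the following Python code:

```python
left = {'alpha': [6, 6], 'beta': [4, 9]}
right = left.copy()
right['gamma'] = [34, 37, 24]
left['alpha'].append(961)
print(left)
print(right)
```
{'alpha': [6, 6, 961], 'beta': [4, 9]}
{'alpha': [6, 6, 961], 'beta': [4, 9], 'gamma': [34, 37, 24]}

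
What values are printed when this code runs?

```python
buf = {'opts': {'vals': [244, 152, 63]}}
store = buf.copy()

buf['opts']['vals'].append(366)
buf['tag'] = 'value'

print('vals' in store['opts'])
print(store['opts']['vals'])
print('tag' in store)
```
True
[244, 152, 63, 366]
False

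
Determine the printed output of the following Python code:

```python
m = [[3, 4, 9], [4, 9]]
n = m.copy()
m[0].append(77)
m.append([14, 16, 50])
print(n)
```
[[3, 4, 9, 77], [4, 9]]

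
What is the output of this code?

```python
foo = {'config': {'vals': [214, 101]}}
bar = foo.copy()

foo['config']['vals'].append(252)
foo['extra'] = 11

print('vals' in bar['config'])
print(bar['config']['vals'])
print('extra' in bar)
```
True
[214, 101, 252]
False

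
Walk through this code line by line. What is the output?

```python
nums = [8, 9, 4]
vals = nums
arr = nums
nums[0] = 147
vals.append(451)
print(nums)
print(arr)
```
[147, 9, 4, 451]
[147, 9, 4, 451]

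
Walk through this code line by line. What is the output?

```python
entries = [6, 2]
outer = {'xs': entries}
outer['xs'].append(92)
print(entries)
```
[6, 2, 92]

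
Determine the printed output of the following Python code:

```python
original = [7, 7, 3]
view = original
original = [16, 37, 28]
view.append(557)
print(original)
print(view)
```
[16, 37, 28]
[7, 7, 3, 557]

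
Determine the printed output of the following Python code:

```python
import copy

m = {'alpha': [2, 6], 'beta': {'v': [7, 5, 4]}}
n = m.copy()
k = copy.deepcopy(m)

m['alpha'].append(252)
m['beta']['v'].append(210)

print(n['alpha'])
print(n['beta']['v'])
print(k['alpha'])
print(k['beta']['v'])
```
[2, 6, 252]
[7, 5, 4, 210]
[2, 6]
[7, 5, 4]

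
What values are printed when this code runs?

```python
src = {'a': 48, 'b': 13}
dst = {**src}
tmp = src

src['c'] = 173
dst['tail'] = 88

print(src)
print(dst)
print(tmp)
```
{'a': 48, 'b': 13, 'c': 173}
{'a': 48, 'b': 13, 'tail': 88}
{'a': 48, 'b': 13, 'c': 173}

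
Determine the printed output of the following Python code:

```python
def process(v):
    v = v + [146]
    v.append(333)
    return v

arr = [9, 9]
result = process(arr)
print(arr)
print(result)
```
[9, 9]
[9, 9, 146, 333]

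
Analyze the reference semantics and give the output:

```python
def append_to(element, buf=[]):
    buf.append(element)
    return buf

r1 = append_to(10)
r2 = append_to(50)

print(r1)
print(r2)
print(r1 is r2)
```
[10, 50]
[10, 50]
True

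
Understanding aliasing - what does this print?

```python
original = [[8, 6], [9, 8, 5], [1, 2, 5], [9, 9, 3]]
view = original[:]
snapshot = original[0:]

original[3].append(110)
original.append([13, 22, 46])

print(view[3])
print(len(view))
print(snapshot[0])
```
[9, 9, 3, 110]
4
[8, 6]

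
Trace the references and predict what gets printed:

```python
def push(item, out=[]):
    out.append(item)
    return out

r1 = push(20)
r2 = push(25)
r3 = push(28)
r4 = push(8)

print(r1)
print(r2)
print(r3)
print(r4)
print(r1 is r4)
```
[20, 25, 28, 8]
[20, 25, 28, 8]
[20, 25, 28, 8]
[20, 25, 28, 8]
True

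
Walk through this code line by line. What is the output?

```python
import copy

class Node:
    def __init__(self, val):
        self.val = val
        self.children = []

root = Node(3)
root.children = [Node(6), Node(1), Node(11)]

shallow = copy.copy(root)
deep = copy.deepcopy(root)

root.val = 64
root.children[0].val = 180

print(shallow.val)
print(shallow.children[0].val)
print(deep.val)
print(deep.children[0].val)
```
3
180
3
6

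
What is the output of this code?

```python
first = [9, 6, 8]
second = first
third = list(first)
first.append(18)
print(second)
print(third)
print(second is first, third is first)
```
[9, 6, 8, 18]
[9, 6, 8]
True False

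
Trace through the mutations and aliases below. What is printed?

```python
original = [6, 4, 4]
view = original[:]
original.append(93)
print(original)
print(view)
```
[6, 4, 4, 93]
[6, 4, 4]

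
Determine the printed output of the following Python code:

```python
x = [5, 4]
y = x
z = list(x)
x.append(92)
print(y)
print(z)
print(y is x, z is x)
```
[5, 4, 92]
[5, 4]
True False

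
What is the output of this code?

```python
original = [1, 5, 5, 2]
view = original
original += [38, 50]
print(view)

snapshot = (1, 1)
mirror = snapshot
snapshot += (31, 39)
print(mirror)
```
[1, 5, 5, 2, 38, 50]
(1, 1)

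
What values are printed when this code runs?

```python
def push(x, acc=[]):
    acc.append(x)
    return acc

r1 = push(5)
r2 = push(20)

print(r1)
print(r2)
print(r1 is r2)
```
[5, 20]
[5, 20]
True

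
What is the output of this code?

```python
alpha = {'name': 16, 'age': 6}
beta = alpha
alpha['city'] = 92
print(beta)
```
{'name': 16, 'age': 6, 'city': 92}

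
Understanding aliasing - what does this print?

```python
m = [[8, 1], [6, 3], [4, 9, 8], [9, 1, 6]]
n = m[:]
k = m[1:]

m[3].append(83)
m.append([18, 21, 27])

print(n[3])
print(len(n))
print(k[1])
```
[9, 1, 6, 83]
4
[4, 9, 8]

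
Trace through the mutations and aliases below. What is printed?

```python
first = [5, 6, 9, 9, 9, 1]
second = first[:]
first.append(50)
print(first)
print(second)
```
[5, 6, 9, 9, 9, 1, 50]
[5, 6, 9, 9, 9, 1]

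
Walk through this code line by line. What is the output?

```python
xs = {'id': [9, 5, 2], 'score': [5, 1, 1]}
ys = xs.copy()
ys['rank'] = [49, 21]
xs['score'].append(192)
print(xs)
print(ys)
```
{'id': [9, 5, 2], 'score': [5, 1, 1, 192]}
{'id': [9, 5, 2], 'score': [5, 1, 1, 192], 'rank': [49, 21]}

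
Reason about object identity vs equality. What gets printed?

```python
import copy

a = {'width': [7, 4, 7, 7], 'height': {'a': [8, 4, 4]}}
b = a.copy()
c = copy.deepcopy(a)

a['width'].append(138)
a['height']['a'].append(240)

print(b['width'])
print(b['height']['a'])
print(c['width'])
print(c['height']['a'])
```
[7, 4, 7, 7, 138]
[8, 4, 4, 240]
[7, 4, 7, 7]
[8, 4, 4]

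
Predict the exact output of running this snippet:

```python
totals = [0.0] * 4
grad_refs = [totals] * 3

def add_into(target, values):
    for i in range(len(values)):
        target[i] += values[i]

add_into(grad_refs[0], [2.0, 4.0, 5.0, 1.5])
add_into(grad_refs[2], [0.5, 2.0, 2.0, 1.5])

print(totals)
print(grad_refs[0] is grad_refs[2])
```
[2.5, 6.0, 7.0, 3.0]
True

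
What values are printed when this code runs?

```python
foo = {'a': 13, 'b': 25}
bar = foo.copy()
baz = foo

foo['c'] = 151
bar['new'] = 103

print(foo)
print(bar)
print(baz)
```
{'a': 13, 'b': 25, 'c': 151}
{'a': 13, 'b': 25, 'new': 103}
{'a': 13, 'b': 25, 'c': 151}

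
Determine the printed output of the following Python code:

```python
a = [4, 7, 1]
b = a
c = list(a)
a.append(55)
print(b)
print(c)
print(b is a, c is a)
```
[4, 7, 1, 55]
[4, 7, 1]
True False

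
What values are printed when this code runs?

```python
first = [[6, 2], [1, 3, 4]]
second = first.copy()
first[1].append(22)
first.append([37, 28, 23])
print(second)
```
[[6, 2], [1, 3, 4, 22]]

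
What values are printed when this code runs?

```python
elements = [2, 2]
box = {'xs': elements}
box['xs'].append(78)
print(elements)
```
[2, 2, 78]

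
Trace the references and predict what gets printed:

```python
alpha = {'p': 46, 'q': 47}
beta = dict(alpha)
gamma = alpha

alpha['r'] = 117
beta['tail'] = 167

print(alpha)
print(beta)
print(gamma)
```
{'p': 46, 'q': 47, 'r': 117}
{'p': 46, 'q': 47, 'tail': 167}
{'p': 46, 'q': 47, 'r': 117}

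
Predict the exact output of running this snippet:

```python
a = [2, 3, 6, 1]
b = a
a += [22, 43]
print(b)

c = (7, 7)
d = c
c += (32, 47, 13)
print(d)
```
[2, 3, 6, 1, 22, 43]
(7, 7)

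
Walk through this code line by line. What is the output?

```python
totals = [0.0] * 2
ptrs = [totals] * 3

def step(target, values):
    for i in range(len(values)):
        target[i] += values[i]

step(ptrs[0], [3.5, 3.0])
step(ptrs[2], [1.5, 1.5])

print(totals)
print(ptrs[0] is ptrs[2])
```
[5.0, 4.5]
True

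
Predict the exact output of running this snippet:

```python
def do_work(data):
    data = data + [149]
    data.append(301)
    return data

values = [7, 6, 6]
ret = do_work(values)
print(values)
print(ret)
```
[7, 6, 6]
[7, 6, 6, 149, 301]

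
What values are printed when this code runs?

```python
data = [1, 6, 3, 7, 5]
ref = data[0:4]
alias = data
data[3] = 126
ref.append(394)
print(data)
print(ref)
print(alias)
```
[1, 6, 3, 126, 5]
[1, 6, 3, 7, 394]
[1, 6, 3, 126, 5]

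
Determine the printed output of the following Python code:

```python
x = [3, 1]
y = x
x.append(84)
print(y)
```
[3, 1, 84]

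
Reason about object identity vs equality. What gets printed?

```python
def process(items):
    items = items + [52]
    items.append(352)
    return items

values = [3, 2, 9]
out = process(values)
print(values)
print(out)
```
[3, 2, 9]
[3, 2, 9, 52, 352]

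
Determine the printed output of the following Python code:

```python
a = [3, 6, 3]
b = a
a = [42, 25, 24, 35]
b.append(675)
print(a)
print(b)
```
[42, 25, 24, 35]
[3, 6, 3, 675]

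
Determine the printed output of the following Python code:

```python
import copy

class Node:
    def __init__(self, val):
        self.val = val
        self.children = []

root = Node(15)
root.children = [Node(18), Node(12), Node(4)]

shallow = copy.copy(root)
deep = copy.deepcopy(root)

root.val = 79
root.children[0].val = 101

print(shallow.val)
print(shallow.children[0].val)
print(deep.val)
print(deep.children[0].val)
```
15
101
15
18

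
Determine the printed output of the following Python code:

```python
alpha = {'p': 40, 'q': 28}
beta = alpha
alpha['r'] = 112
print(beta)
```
{'p': 40, 'q': 28, 'r': 112}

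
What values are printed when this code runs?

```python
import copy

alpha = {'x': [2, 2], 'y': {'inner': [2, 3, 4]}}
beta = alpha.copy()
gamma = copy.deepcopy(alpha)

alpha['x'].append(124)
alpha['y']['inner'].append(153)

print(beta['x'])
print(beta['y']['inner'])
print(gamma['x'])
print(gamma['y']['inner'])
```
[2, 2, 124]
[2, 3, 4, 153]
[2, 2]
[2, 3, 4]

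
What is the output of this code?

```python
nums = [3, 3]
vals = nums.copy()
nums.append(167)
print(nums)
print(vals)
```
[3, 3, 167]
[3, 3]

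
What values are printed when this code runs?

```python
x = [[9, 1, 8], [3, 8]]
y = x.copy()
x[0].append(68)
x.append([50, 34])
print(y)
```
[[9, 1, 8, 68], [3, 8]]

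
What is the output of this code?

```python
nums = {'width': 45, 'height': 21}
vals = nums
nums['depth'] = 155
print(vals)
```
{'width': 45, 'height': 21, 'depth': 155}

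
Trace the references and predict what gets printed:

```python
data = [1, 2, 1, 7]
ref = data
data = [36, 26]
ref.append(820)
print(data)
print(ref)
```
[36, 26]
[1, 2, 1, 7, 820]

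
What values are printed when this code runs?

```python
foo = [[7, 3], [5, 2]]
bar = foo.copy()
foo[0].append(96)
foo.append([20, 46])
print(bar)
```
[[7, 3, 96], [5, 2]]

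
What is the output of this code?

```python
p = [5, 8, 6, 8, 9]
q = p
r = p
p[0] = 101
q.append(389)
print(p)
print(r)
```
[101, 8, 6, 8, 9, 389]
[101, 8, 6, 8, 9, 389]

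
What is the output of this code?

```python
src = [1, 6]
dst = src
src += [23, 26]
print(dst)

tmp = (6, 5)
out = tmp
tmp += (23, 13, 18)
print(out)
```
[1, 6, 23, 26]
(6, 5)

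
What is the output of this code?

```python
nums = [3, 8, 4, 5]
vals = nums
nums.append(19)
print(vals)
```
[3, 8, 4, 5, 19]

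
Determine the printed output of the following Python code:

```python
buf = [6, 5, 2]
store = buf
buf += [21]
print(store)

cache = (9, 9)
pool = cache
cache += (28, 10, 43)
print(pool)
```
[6, 5, 2, 21]
(9, 9)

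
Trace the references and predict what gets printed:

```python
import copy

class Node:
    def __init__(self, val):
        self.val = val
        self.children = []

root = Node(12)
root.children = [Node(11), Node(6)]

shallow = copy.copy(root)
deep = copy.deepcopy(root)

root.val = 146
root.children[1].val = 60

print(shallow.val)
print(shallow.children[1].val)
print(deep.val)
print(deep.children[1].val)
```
12
60
12
6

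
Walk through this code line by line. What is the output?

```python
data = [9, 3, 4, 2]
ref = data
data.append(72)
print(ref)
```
[9, 3, 4, 2, 72]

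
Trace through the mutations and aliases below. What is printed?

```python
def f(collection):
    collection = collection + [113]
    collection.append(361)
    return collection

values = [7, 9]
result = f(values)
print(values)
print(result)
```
[7, 9]
[7, 9, 113, 361]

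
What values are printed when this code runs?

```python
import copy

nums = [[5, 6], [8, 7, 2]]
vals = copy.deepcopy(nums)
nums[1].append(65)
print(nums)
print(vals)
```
[[5, 6], [8, 7, 2, 65]]
[[5, 6], [8, 7, 2]]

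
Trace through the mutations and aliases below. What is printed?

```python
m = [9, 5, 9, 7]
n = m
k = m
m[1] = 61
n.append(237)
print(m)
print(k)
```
[9, 61, 9, 7, 237]
[9, 61, 9, 7, 237]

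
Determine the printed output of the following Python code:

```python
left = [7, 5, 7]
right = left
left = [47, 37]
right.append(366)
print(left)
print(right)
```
[47, 37]
[7, 5, 7, 366]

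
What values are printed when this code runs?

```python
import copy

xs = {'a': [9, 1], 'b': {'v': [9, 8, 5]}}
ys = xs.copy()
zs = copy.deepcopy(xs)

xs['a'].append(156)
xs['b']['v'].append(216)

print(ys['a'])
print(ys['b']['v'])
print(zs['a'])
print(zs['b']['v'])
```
[9, 1, 156]
[9, 8, 5, 216]
[9, 1]
[9, 8, 5]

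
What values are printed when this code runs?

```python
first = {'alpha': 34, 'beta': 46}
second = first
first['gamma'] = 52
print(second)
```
{'alpha': 34, 'beta': 46, 'gamma': 52}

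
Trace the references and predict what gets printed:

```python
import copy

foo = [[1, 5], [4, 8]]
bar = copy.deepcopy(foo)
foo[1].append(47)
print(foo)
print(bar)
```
[[1, 5], [4, 8, 47]]
[[1, 5], [4, 8]]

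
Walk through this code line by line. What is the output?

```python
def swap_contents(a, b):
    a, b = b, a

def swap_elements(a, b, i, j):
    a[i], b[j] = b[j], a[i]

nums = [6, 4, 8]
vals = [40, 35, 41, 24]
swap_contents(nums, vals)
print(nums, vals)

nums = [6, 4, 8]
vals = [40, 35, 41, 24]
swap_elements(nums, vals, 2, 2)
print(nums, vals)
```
[6, 4, 8] [40, 35, 41, 24]
[6, 4, 41] [40, 35, 8, 24]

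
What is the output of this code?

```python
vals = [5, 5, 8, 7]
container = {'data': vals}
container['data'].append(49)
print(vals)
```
[5, 5, 8, 7, 49]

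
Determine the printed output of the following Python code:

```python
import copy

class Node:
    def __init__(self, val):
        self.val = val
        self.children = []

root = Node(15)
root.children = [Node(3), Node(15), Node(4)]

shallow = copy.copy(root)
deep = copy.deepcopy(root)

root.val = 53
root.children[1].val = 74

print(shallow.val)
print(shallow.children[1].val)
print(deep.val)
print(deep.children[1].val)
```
15
74
15
15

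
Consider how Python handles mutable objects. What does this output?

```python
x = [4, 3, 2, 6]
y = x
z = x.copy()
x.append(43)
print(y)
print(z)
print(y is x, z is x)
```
[4, 3, 2, 6, 43]
[4, 3, 2, 6]
True False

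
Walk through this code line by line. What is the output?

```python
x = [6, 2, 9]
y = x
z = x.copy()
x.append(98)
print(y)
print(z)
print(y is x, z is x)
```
[6, 2, 9, 98]
[6, 2, 9]
True False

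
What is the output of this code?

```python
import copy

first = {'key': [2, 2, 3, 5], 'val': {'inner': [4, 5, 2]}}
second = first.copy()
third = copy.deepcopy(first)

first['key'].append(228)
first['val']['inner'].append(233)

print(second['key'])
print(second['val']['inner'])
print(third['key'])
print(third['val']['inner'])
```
[2, 2, 3, 5, 228]
[4, 5, 2, 233]
[2, 2, 3, 5]
[4, 5, 2]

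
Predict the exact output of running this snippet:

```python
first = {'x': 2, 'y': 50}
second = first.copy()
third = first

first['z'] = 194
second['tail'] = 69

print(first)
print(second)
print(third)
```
{'x': 2, 'y': 50, 'z': 194}
{'x': 2, 'y': 50, 'tail': 69}
{'x': 2, 'y': 50, 'z': 194}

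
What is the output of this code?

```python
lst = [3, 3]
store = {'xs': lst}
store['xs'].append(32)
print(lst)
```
[3, 3, 32]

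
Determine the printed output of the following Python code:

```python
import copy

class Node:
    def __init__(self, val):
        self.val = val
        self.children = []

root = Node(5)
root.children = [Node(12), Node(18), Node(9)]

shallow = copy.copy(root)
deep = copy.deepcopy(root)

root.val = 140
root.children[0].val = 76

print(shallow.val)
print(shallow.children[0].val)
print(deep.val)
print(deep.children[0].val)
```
5
76
5
12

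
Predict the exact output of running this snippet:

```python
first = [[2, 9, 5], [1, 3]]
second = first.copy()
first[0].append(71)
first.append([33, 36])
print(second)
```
[[2, 9, 5, 71], [1, 3]]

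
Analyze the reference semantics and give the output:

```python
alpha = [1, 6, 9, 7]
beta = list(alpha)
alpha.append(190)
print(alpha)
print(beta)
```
[1, 6, 9, 7, 190]
[1, 6, 9, 7]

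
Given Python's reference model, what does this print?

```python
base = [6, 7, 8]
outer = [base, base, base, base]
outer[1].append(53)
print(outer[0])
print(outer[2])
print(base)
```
[6, 7, 8, 53]
[6, 7, 8, 53]
[6, 7, 8, 53]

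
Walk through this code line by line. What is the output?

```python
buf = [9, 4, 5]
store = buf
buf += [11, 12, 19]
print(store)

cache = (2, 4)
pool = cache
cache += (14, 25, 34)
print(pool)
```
[9, 4, 5, 11, 12, 19]
(2, 4)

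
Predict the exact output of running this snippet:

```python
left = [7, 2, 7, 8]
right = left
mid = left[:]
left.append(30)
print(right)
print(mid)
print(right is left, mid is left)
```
[7, 2, 7, 8, 30]
[7, 2, 7, 8]
True False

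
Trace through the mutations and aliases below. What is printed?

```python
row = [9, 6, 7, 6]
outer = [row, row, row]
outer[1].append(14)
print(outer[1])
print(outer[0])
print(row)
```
[9, 6, 7, 6, 14]
[9, 6, 7, 6, 14]
[9, 6, 7, 6, 14]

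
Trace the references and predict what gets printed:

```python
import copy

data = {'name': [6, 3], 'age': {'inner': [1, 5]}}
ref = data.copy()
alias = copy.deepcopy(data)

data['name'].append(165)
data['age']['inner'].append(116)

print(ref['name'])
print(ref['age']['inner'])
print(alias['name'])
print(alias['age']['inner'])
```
[6, 3, 165]
[1, 5, 116]
[6, 3]
[1, 5]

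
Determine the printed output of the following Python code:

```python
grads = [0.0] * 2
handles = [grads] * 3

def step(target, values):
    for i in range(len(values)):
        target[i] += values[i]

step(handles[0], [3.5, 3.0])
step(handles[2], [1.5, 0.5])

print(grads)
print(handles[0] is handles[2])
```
[5.0, 3.5]
True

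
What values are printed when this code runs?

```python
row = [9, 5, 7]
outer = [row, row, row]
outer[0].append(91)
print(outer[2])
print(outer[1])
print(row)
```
[9, 5, 7, 91]
[9, 5, 7, 91]
[9, 5, 7, 91]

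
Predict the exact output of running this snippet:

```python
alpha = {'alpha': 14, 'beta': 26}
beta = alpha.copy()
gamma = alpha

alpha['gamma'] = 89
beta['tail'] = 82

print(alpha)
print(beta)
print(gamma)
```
{'alpha': 14, 'beta': 26, 'gamma': 89}
{'alpha': 14, 'beta': 26, 'tail': 82}
{'alpha': 14, 'beta': 26, 'gamma': 89}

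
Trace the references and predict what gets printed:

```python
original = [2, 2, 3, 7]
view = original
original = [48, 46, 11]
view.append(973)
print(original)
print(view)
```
[48, 46, 11]
[2, 2, 3, 7, 973]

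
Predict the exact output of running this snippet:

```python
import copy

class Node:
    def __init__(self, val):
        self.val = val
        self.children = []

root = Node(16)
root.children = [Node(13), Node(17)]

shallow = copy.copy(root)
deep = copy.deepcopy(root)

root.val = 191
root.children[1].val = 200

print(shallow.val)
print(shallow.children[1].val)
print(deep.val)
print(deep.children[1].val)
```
16
200
16
17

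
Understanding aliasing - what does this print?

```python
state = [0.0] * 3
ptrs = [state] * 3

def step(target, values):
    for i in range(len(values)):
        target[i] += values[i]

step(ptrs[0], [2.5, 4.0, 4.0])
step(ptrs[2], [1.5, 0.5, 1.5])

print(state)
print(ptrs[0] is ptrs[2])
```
[4.0, 4.5, 5.5]
True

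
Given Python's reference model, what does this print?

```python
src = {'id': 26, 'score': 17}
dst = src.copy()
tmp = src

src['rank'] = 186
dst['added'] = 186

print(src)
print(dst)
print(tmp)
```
{'id': 26, 'score': 17, 'rank': 186}
{'id': 26, 'score': 17, 'added': 186}
{'id': 26, 'score': 17, 'rank': 186}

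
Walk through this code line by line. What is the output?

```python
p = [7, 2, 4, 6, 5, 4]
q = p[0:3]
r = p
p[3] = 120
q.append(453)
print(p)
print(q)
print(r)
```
[7, 2, 4, 120, 5, 4]
[7, 2, 4, 453]
[7, 2, 4, 120, 5, 4]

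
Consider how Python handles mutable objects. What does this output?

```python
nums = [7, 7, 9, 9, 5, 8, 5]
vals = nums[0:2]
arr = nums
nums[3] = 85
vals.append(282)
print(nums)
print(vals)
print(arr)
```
[7, 7, 9, 85, 5, 8, 5]
[7, 7, 282]
[7, 7, 9, 85, 5, 8, 5]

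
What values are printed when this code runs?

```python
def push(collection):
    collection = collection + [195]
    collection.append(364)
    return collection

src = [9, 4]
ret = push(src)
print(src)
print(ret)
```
[9, 4]
[9, 4, 195, 364]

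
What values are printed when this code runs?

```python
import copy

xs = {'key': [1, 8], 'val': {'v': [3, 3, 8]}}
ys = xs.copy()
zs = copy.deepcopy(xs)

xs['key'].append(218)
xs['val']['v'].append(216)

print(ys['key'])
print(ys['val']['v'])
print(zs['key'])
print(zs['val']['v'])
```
[1, 8, 218]
[3, 3, 8, 216]
[1, 8]
[3, 3, 8]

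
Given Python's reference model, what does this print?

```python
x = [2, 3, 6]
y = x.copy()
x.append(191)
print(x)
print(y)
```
[2, 3, 6, 191]
[2, 3, 6]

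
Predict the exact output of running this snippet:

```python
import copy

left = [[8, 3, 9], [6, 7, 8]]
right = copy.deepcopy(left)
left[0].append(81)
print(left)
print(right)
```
[[8, 3, 9, 81], [6, 7, 8]]
[[8, 3, 9], [6, 7, 8]]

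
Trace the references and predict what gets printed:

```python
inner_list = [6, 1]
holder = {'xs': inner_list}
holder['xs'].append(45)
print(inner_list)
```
[6, 1, 45]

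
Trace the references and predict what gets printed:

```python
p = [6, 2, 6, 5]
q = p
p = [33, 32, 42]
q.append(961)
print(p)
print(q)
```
[33, 32, 42]
[6, 2, 6, 5, 961]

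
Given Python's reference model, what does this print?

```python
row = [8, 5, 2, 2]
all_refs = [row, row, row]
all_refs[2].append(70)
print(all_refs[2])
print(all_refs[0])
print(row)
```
[8, 5, 2, 2, 70]
[8, 5, 2, 2, 70]
[8, 5, 2, 2, 70]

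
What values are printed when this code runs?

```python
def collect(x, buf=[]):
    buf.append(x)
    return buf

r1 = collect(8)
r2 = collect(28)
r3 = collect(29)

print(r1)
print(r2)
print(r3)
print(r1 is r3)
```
[8, 28, 29]
[8, 28, 29]
[8, 28, 29]
True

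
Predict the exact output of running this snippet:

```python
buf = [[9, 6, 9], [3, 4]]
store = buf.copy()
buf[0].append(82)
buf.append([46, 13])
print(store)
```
[[9, 6, 9, 82], [3, 4]]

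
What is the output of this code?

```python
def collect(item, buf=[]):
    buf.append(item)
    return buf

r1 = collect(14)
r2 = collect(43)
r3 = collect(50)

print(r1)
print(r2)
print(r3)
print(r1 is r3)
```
[14, 43, 50]
[14, 43, 50]
[14, 43, 50]
True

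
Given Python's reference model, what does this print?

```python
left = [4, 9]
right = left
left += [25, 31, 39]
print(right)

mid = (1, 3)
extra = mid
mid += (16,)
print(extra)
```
[4, 9, 25, 31, 39]
(1, 3)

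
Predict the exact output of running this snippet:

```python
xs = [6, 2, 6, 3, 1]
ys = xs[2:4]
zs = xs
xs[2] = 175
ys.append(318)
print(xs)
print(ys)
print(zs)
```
[6, 2, 175, 3, 1]
[6, 3, 318]
[6, 2, 175, 3, 1]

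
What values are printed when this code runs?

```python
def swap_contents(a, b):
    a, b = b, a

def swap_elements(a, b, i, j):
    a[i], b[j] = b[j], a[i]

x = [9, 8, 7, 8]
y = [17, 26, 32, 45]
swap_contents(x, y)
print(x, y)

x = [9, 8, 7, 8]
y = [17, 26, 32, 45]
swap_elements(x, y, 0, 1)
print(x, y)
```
[9, 8, 7, 8] [17, 26, 32, 45]
[26, 8, 7, 8] [17, 9, 32, 45]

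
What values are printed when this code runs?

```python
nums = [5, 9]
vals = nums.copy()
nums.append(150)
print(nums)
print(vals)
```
[5, 9, 150]
[5, 9]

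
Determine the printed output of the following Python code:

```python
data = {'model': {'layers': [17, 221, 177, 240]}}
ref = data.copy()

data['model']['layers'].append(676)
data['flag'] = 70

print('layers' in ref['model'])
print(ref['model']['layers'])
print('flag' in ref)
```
True
[17, 221, 177, 240, 676]
False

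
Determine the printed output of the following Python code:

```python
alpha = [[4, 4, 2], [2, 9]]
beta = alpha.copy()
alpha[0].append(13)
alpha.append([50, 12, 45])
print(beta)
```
[[4, 4, 2, 13], [2, 9]]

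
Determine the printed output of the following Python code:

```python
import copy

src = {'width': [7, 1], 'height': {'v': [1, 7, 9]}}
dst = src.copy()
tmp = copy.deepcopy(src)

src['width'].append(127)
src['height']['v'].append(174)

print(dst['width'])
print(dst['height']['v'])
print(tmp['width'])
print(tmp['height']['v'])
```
[7, 1, 127]
[1, 7, 9, 174]
[7, 1]
[1, 7, 9]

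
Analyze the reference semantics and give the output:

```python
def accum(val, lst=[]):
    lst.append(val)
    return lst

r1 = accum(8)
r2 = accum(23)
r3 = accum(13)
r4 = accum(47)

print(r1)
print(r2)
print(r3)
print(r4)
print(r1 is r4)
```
[8, 23, 13, 47]
[8, 23, 13, 47]
[8, 23, 13, 47]
[8, 23, 13, 47]
True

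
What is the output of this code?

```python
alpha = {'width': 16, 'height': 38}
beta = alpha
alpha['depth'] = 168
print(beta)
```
{'width': 16, 'height': 38, 'depth': 168}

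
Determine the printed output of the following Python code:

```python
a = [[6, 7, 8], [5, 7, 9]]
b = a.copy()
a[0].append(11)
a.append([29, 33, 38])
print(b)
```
[[6, 7, 8, 11], [5, 7, 9]]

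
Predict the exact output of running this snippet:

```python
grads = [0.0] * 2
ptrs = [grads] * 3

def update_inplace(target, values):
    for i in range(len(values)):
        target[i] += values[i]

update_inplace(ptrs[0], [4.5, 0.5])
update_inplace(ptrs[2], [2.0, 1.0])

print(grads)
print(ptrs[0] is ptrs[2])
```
[6.5, 1.5]
True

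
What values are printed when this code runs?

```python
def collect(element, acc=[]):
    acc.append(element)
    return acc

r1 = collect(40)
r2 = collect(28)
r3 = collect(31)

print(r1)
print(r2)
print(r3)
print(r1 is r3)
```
[40, 28, 31]
[40, 28, 31]
[40, 28, 31]
True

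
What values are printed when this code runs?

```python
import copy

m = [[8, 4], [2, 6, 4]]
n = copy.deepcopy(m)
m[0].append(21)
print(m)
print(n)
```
[[8, 4, 21], [2, 6, 4]]
[[8, 4], [2, 6, 4]]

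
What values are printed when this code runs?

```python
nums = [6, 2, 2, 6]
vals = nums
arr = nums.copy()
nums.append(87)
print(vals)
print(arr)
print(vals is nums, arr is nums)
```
[6, 2, 2, 6, 87]
[6, 2, 2, 6]
True False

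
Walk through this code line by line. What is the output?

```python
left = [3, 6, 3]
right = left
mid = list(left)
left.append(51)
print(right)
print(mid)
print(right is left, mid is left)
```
[3, 6, 3, 51]
[3, 6, 3]
True False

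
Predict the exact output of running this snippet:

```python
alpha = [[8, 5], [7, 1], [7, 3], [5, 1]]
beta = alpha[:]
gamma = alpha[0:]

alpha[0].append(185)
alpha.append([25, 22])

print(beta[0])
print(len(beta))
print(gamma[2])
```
[8, 5, 185]
4
[7, 3]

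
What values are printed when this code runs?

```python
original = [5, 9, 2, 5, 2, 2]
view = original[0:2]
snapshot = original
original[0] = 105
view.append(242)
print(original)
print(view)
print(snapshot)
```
[105, 9, 2, 5, 2, 2]
[5, 9, 242]
[105, 9, 2, 5, 2, 2]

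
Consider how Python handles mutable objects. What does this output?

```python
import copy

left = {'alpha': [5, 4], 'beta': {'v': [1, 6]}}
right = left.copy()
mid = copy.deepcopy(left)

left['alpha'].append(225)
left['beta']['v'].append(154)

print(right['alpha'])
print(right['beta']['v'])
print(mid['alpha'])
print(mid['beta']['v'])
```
[5, 4, 225]
[1, 6, 154]
[5, 4]
[1, 6]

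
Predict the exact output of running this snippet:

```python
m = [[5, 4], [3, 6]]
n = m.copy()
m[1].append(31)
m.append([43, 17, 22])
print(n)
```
[[5, 4], [3, 6, 31]]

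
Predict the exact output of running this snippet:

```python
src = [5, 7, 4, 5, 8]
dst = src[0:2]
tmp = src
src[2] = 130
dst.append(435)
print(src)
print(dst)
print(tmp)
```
[5, 7, 130, 5, 8]
[5, 7, 435]
[5, 7, 130, 5, 8]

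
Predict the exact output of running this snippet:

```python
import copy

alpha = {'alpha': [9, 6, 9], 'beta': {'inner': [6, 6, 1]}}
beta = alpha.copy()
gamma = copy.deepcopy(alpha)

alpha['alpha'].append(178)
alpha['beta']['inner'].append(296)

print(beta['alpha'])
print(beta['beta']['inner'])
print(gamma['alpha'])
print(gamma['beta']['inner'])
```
[9, 6, 9, 178]
[6, 6, 1, 296]
[9, 6, 9]
[6, 6, 1]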